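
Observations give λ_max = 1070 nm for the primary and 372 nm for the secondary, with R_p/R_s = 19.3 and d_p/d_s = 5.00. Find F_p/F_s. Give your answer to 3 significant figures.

Wien's law: T_p/T_s = λ_s/λ_p = 372/1070 = 0.3477.
L_p/L_s = (R_p/R_s)²(T_p/T_s)⁴ = (19.3)²(0.3477)⁴ = 5.442.
F_p/F_s = (L_p/L_s)/(d_p/d_s)² = 5.442/(5.00)² = 0.2177.

0.218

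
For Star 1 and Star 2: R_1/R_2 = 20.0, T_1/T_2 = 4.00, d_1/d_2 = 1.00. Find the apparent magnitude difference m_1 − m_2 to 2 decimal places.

L_1/L_2 = (20.0)²(4.00)⁴ = 1.024×10^5.
F_1/F_2 = (L_1/L_2)/(d_1/d_2)² = 1.024×10^5/1.000 = 1.024×10^5.
m_1 − m_2 = −2.5 log₁₀(1.024×10^5) = -12.53.

-12.53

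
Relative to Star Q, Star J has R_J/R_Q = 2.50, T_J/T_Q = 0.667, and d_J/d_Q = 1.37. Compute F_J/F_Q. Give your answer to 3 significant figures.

L_J/L_Q = (R_J/R_Q)²(T_J/T_Q)⁴ = (2.50)² × (0.667)⁴ = 1.237.
F_J/F_Q = (L_J/L_Q)/(d_J/d_Q)² = 1.237 / (1.37)² = 0.6591.

0.659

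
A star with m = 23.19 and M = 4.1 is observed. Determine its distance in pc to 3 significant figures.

m − M = 5 log₁₀(d/10 pc)
23.19 − (4.1) = 19.09 = 5 log₁₀(d/10)
d = 10 × 10^(19.09/5) = 10 × 10^3.818 = 6.577×10^4 pc.

6.58×10^4 pc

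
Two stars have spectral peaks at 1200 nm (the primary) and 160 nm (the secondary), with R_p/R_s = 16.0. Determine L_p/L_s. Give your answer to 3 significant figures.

Wien's law gives T ∝ 1/λ_max, so T_p/T_s = λ_s/λ_p = 160/1200 = 0.1333.
Then L ∝ R²T⁴ gives L_p/L_s = (16.0)² × (0.1333)⁴ = 256.0 × 3.160×10^-4 = 0.08091.

0.0809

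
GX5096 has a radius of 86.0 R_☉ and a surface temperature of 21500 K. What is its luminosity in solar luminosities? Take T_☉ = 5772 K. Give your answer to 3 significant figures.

L/L_☉ = (R/R_☉)² (T/T_☉)⁴ = (86.0)² × (21500/5772)⁴
       = 7396 × (3.725)⁴ = 7396 × 192.5 = 1.424×10^6.

1.42×10^6 solar luminosities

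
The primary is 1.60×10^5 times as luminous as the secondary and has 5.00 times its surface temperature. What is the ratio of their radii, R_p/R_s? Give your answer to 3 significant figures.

L ∝ R²T⁴ gives R ∝ √L / T², so
R_p/R_s = √(1.60×10^5) / (5.00)² = 400.0 / 25.00 = 16.00.

16.0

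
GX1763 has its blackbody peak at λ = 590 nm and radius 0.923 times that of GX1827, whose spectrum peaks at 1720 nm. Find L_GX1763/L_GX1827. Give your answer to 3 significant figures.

61.5

Wien's law gives T ∝ 1/λ_max, so T_GX1763/T_GX1827 = λ_GX1827/λ_GX1763 = 1720/590 = 2.915.
Then L ∝ R²T⁴ gives L_GX1763/L_GX1827 = (0.923)² × (2.915)⁴ = 0.8519 × 72.23 = 61.53.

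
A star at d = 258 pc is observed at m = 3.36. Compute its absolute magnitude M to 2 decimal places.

M = m − 5 log₁₀(d/10 pc) = 3.36 − 5 log₁₀(258/10)
  = 3.36 − 5 × 1.412 = 3.36 − 7.06 = -3.70.

-3.70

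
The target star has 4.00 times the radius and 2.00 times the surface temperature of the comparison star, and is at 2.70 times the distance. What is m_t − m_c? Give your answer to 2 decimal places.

L_t/L_c = (4.00)²(2.00)⁴ = 256.0.
F_t/F_c = (L_t/L_c)/(d_t/d_c)² = 256.0/7.290 = 35.12.
m_t − m_c = −2.5 log₁₀(35.12) = -3.86.

-3.86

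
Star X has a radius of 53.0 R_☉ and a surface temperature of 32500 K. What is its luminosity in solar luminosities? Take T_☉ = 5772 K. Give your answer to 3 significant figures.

L/L_☉ = (R/R_☉)² (T/T_☉)⁴ = (53.0)² × (32500/5772)⁴
       = 2809 × (5.631)⁴ = 2809 × 1005 = 2.823×10^6.

2.82×10^6 solar luminosities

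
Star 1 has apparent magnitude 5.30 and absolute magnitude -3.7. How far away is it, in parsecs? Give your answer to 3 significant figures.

m − M = 5 log₁₀(d/10 pc)
5.30 − (-3.7) = 9.00 = 5 log₁₀(d/10)
d = 10 × 10^(9.00/5) = 10 × 10^1.800 = 631.0 pc.

631 pc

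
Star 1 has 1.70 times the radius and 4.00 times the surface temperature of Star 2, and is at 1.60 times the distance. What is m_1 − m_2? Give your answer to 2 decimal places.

-6.15

L_1/L_2 = (1.70)²(4.00)⁴ = 739.8.
F_1/F_2 = (L_1/L_2)/(d_1/d_2)² = 739.8/2.560 = 289.0.
m_1 − m_2 = −2.5 log₁₀(289.0) = -6.15.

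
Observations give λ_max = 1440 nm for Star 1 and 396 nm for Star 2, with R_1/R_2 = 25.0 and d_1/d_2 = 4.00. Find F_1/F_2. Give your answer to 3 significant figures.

0.223

Wien's law: T_1/T_2 = λ_2/λ_1 = 396/1440 = 0.2750.
L_1/L_2 = (R_1/R_2)²(T_1/T_2)⁴ = (25.0)²(0.2750)⁴ = 3.574.
F_1/F_2 = (L_1/L_2)/(d_1/d_2)² = 3.574/(4.00)² = 0.2234.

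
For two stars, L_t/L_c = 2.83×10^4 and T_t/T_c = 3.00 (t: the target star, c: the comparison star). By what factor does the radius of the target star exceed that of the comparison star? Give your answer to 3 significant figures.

L ∝ R²T⁴ gives R ∝ √L / T², so
R_t/R_c = √(2.83×10^4) / (3.00)² = 168.2 / 9.000 = 18.69.

18.7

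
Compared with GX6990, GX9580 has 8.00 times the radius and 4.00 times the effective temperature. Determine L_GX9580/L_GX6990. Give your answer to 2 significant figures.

From the Stefan–Boltzmann law, L ∝ R²T⁴, so
L_GX9580/L_GX6990 = (R_GX9580/R_GX6990)² (T_GX9580/T_GX6990)⁴ = (8.00)² × (4.00)⁴ = 64.00 × 256.0 = 1.638×10^4.

1.6×10^4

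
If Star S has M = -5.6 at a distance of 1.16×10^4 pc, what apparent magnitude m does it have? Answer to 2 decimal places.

9.72

m = M + 5 log₁₀(d/10 pc) = -5.6 + 5 log₁₀(1.16×10^4/10)
  = -5.6 + 5 × 3.064 = -5.6 + 15.32 = 9.72.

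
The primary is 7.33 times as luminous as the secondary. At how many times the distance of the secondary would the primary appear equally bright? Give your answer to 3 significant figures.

2.71

Equal flux requires L_p/d_p² = L_s/d_s², so d_p/d_s = √(L_p/L_s)
= √(7.33) = 2.707.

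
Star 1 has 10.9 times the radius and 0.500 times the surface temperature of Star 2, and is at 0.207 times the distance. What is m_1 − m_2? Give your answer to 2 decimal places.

L_1/L_2 = (10.9)²(0.500)⁴ = 7.426.
F_1/F_2 = (L_1/L_2)/(d_1/d_2)² = 7.426/0.04285 = 173.3.
m_1 − m_2 = −2.5 log₁₀(173.3) = -5.60.

-5.60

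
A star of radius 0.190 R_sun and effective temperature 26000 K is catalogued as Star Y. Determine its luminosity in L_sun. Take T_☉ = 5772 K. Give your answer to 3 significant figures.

L/L_☉ = (R/R_☉)² (T/T_☉)⁴ = (0.190)² × (26000/5772)⁴
       = 0.03610 × (4.505)⁴ = 0.03610 × 411.7 = 14.86.

14.9 L_sun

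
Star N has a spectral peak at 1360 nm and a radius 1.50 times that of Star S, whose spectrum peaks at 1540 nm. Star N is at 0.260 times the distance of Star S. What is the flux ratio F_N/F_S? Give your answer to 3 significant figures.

Wien's law: T_N/T_S = λ_S/λ_N = 1540/1360 = 1.132.
L_N/L_S = (R_N/R_S)²(T_N/T_S)⁴ = (1.50)²(1.132)⁴ = 3.699.
F_N/F_S = (L_N/L_S)/(d_N/d_S)² = 3.699/(0.260)² = 54.72.

54.7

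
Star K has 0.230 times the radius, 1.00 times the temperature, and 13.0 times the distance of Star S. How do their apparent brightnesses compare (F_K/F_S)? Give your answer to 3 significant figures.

3.13×10^-4

L_K/L_S = (R_K/R_S)²(T_K/T_S)⁴ = (0.230)² × (1.00)⁴ = 0.05290.
F_K/F_S = (L_K/L_S)/(d_K/d_S)² = 0.05290 / (13.0)² = 3.130×10^-4.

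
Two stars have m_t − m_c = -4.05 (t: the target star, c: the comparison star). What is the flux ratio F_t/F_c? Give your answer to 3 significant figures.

41.7

F_t/F_c = 10^(−(m_t − m_c)/2.5) = 10^(4.05/2.5) = 10^1.620 = 41.69.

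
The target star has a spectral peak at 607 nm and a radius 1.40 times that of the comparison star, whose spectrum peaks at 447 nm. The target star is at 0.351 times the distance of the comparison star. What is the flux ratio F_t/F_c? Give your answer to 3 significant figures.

Wien's law: T_t/T_c = λ_c/λ_t = 447/607 = 0.7364.
L_t/L_c = (R_t/R_c)²(T_t/T_c)⁴ = (1.40)²(0.7364)⁴ = 0.5764.
F_t/F_c = (L_t/L_c)/(d_t/d_c)² = 0.5764/(0.351)² = 4.679.

4.68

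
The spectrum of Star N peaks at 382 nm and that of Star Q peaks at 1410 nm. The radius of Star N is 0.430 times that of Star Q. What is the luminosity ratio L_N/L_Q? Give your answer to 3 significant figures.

Wien's law gives T ∝ 1/λ_max, so T_N/T_Q = λ_Q/λ_N = 1410/382 = 3.691.
Then L ∝ R²T⁴ gives L_N/L_Q = (0.430)² × (3.691)⁴ = 0.1849 × 185.6 = 34.32.

34.3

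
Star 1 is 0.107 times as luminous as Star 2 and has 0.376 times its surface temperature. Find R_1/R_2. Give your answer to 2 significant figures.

2.3

L ∝ R²T⁴ gives R ∝ √L / T², so
R_1/R_2 = √(0.107) / (0.376)² = 0.3271 / 0.1414 = 2.314.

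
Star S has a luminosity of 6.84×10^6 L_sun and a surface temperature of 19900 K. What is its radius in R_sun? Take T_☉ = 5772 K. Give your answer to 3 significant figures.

220 R_sun

R/R_☉ = √(L/L_☉) / (T/T_☉)² = √(6.84×10^6) / (3.448)²
       = 2615 / 11.89 = 220.0.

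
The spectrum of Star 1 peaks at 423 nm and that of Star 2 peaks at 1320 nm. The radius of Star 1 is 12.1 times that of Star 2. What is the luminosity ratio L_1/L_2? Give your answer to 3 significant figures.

Wien's law gives T ∝ 1/λ_max, so T_1/T_2 = λ_2/λ_1 = 1320/423 = 3.121.
Then L ∝ R²T⁴ gives L_1/L_2 = (12.1)² × (3.121)⁴ = 146.4 × 94.83 = 1.388×10^4.

1.39×10^4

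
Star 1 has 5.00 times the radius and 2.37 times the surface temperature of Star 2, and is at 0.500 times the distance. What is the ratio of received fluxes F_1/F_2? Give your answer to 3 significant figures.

3.15×10^3

L_1/L_2 = (R_1/R_2)²(T_1/T_2)⁴ = (5.00)² × (2.37)⁴ = 788.7.
F_1/F_2 = (L_1/L_2)/(d_1/d_2)² = 788.7 / (0.500)² = 3155.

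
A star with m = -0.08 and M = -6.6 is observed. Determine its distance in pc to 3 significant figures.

m − M = 5 log₁₀(d/10 pc)
-0.08 − (-6.6) = 6.52 = 5 log₁₀(d/10)
d = 10 × 10^(6.52/5) = 10 × 10^1.304 = 201.4 pc.

201 pc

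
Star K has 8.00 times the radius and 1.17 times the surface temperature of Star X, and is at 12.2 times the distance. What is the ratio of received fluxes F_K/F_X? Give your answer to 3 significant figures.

0.806

L_K/L_X = (R_K/R_X)²(T_K/T_X)⁴ = (8.00)² × (1.17)⁴ = 119.9.
F_K/F_X = (L_K/L_X)/(d_K/d_X)² = 119.9 / (12.2)² = 0.8058.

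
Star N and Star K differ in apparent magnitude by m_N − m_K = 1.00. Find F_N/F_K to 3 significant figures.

0.398

F_N/F_K = 10^(−(m_N − m_K)/2.5) = 10^(-1.00/2.5) = 10^-0.400 = 0.3981.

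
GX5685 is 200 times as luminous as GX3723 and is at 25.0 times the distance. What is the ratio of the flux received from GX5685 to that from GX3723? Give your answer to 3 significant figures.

F = L/(4πd²), so F_GX5685/F_GX3723 = (L_GX5685/L_GX3723) / (d_GX5685/d_GX3723)²
= 200 / (25.0)² = 200 / 625.0 = 0.3200.

0.320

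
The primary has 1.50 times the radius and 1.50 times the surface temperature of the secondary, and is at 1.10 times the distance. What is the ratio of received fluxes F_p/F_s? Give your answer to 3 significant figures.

9.41

L_p/L_s = (R_p/R_s)²(T_p/T_s)⁴ = (1.50)² × (1.50)⁴ = 11.39.
F_p/F_s = (L_p/L_s)/(d_p/d_s)² = 11.39 / (1.10)² = 9.414.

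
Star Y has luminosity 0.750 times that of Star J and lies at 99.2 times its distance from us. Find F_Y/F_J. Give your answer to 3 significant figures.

7.62×10^-5

F = L/(4πd²), so F_Y/F_J = (L_Y/L_J) / (d_Y/d_J)²
= 0.750 / (99.2)² = 0.750 / 9841 = 7.621×10^-5.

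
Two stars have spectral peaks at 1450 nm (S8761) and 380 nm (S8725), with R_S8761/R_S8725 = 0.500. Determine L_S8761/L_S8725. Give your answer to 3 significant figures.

Wien's law gives T ∝ 1/λ_max, so T_S8761/T_S8725 = λ_S8725/λ_S8761 = 380/1450 = 0.2621.
Then L ∝ R²T⁴ gives L_S8761/L_S8725 = (0.500)² × (0.2621)⁴ = 0.2500 × 0.004717 = 0.001179.

0.00118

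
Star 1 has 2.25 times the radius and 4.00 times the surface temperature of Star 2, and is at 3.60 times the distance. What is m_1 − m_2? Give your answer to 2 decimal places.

L_1/L_2 = (2.25)²(4.00)⁴ = 1296.
F_1/F_2 = (L_1/L_2)/(d_1/d_2)² = 1296/12.96 = 100.0.
m_1 − m_2 = −2.5 log₁₀(100.0) = -5.00.

-5.00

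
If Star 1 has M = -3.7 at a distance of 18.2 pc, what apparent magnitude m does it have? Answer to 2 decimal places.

m = M + 5 log₁₀(d/10 pc) = -3.7 + 5 log₁₀(18.2/10)
  = -3.7 + 5 × 0.260 = -3.7 + 1.30 = -2.40.

-2.40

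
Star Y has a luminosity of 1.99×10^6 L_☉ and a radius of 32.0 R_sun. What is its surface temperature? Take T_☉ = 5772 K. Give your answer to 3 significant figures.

3.83×10^4 K

T/T_☉ = (L/L_☉)^(1/4) / (R/R_☉)^(1/2)
T = 5772 × (1.99×10^6)^(1/4) / √(32.0) = 5772 × 37.56 / 5.657 = 3.832×10^4 K.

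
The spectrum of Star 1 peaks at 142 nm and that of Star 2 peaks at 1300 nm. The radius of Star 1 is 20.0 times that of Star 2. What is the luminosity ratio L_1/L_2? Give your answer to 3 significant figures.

Wien's law gives T ∝ 1/λ_max, so T_1/T_2 = λ_2/λ_1 = 1300/142 = 9.155.
Then L ∝ R²T⁴ gives L_1/L_2 = (20.0)² × (9.155)⁴ = 400.0 × 7025 = 2.810×10^6.

2.81×10^6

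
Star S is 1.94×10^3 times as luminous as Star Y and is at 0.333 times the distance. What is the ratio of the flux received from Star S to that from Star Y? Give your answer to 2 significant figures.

F = L/(4πd²), so F_S/F_Y = (L_S/L_Y) / (d_S/d_Y)²
= 1.94×10^3 / (0.333)² = 1.94×10^3 / 0.1109 = 1.749×10^4.

1.7×10^4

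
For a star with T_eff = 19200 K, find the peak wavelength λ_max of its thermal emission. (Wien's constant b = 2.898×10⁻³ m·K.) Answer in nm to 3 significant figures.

151 nm

λ_max = b/T = 2.898×10⁻³ / 19200 = 1.51×10^-7 m = 150.9 nm.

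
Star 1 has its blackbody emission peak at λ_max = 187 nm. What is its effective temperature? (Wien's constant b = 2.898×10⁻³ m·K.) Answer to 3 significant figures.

1.55×10^4 K

T = b/λ_max = 2.898×10⁻³ / (187×10⁻⁹) = 1.550×10^4 K.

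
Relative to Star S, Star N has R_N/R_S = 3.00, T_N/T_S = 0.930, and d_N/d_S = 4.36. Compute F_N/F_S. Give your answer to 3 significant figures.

0.354

L_N/L_S = (R_N/R_S)²(T_N/T_S)⁴ = (3.00)² × (0.930)⁴ = 6.732.
F_N/F_S = (L_N/L_S)/(d_N/d_S)² = 6.732 / (4.36)² = 0.3542.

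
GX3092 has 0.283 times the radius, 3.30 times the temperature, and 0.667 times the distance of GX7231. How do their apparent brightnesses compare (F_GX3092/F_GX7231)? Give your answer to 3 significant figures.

21.3

L_GX3092/L_GX7231 = (R_GX3092/R_GX7231)²(T_GX3092/T_GX7231)⁴ = (0.283)² × (3.30)⁴ = 9.498.
F_GX3092/F_GX7231 = (L_GX3092/L_GX7231)/(d_GX3092/d_GX7231)² = 9.498 / (0.667)² = 21.35.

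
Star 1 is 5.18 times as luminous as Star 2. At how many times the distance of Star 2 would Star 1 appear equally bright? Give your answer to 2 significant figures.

2.3

Equal flux requires L_1/d_1² = L_2/d_2², so d_1/d_2 = √(L_1/L_2)
= √(5.18) = 2.276.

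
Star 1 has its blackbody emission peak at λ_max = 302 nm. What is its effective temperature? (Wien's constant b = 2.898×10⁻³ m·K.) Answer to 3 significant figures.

9.60×10^3 K

T = b/λ_max = 2.898×10⁻³ / (302×10⁻⁹) = 9596 K.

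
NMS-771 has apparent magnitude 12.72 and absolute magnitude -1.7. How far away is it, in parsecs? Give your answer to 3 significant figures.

7.66×10^3 pc

m − M = 5 log₁₀(d/10 pc)
12.72 − (-1.7) = 14.42 = 5 log₁₀(d/10)
d = 10 × 10^(14.42/5) = 10 × 10^2.884 = 7656 pc.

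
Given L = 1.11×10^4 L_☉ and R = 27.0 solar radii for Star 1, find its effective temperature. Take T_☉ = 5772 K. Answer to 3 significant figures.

1.14×10^4 K

T/T_☉ = (L/L_☉)^(1/4) / (R/R_☉)^(1/2)
T = 5772 × (1.11×10^4)^(1/4) / √(27.0) = 5772 × 10.26 / 5.196 = 1.140×10^4 K.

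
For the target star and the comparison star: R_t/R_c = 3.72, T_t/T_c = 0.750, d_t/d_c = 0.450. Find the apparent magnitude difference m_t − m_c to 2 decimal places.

-3.34

L_t/L_c = (3.72)²(0.750)⁴ = 4.379.
F_t/F_c = (L_t/L_c)/(d_t/d_c)² = 4.379/0.2025 = 21.62.
m_t − m_c = −2.5 log₁₀(21.62) = -3.34.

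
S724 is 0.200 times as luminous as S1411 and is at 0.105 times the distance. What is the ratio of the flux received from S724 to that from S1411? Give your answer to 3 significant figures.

18.1

F = L/(4πd²), so F_S724/F_S1411 = (L_S724/L_S1411) / (d_S724/d_S1411)²
= 0.200 / (0.105)² = 0.200 / 0.01102 = 18.14.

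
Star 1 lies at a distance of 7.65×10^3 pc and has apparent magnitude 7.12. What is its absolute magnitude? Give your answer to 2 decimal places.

-7.30

M = m − 5 log₁₀(d/10 pc) = 7.12 − 5 log₁₀(7.65×10^3/10)
  = 7.12 − 5 × 2.884 = 7.12 − 14.42 = -7.30.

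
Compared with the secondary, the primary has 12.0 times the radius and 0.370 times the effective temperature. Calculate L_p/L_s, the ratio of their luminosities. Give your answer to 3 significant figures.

2.70

From the Stefan–Boltzmann law, L ∝ R²T⁴, so
L_p/L_s = (R_p/R_s)² (T_p/T_s)⁴ = (12.0)² × (0.370)⁴ = 144.0 × 0.01874 = 2.699.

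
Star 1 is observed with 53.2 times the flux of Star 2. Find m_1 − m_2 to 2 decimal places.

m_1 − m_2 = −2.5 log₁₀(F_1/F_2) = −2.5 log₁₀(53.2) = −2.5 × (1.726) = -4.315.

-4.31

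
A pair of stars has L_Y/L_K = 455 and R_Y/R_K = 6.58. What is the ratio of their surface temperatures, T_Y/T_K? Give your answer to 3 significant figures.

1.80

L ∝ R²T⁴ gives T ∝ (L/R²)^(1/4), so
T_Y/T_K = (455 / 6.58²)^(1/4) = (10.51)^(1/4) = 1.800.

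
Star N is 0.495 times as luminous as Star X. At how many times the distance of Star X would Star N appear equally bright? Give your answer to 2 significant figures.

Equal flux requires L_N/d_N² = L_X/d_X², so d_N/d_X = √(L_N/L_X)
= √(0.495) = 0.7036.

0.70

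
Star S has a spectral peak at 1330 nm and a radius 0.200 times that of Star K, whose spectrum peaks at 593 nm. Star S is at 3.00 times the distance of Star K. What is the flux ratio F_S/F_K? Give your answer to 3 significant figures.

Wien's law: T_S/T_K = λ_K/λ_S = 593/1330 = 0.4459.
L_S/L_K = (R_S/R_K)²(T_S/T_K)⁴ = (0.200)²(0.4459)⁴ = 0.001581.
F_S/F_K = (L_S/L_K)/(d_S/d_K)² = 0.001581/(3.00)² = 1.756×10^-4.

1.76×10^-4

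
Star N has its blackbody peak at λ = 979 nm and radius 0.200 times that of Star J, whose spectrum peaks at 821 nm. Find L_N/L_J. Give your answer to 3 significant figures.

0.0198

Wien's law gives T ∝ 1/λ_max, so T_N/T_J = λ_J/λ_N = 821/979 = 0.8386.
Then L ∝ R²T⁴ gives L_N/L_J = (0.200)² × (0.8386)⁴ = 0.04000 × 0.4946 = 0.01978.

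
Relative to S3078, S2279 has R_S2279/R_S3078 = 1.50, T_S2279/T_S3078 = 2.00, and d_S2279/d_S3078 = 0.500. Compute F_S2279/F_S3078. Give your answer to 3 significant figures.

L_S2279/L_S3078 = (R_S2279/R_S3078)²(T_S2279/T_S3078)⁴ = (1.50)² × (2.00)⁴ = 36.00.
F_S2279/F_S3078 = (L_S2279/L_S3078)/(d_S2279/d_S3078)² = 36.00 / (0.500)² = 144.0.

144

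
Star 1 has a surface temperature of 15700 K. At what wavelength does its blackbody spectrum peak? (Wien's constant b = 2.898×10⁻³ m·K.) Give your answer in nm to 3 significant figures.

185 nm

λ_max = b/T = 2.898×10⁻³ / 15700 = 1.85×10^-7 m = 184.6 nm.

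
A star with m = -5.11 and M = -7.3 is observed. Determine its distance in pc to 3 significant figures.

27.4 pc

m − M = 5 log₁₀(d/10 pc)
-5.11 − (-7.3) = 2.19 = 5 log₁₀(d/10)
d = 10 × 10^(2.19/5) = 10 × 10^0.438 = 27.42 pc.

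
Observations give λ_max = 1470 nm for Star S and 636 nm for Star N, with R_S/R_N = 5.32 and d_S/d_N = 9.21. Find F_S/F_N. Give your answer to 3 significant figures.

Wien's law: T_S/T_N = λ_N/λ_S = 636/1470 = 0.4327.
L_S/L_N = (R_S/R_N)²(T_S/T_N)⁴ = (5.32)²(0.4327)⁴ = 0.9917.
F_S/F_N = (L_S/L_N)/(d_S/d_N)² = 0.9917/(9.21)² = 0.01169.

0.0117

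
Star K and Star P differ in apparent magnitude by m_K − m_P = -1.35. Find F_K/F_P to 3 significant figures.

3.47

F_K/F_P = 10^(−(m_K − m_P)/2.5) = 10^(1.35/2.5) = 10^0.540 = 3.467.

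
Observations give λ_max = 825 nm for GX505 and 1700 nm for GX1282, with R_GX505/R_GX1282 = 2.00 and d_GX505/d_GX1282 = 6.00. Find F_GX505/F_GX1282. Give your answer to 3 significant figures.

Wien's law: T_GX505/T_GX1282 = λ_GX1282/λ_GX505 = 1700/825 = 2.061.
L_GX505/L_GX1282 = (R_GX505/R_GX1282)²(T_GX505/T_GX1282)⁴ = (2.00)²(2.061)⁴ = 72.12.
F_GX505/F_GX1282 = (L_GX505/L_GX1282)/(d_GX505/d_GX1282)² = 72.12/(6.00)² = 2.003.

2.00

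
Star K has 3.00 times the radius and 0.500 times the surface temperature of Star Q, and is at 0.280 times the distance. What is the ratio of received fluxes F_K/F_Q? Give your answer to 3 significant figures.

L_K/L_Q = (R_K/R_Q)²(T_K/T_Q)⁴ = (3.00)² × (0.500)⁴ = 0.5625.
F_K/F_Q = (L_K/L_Q)/(d_K/d_Q)² = 0.5625 / (0.280)² = 7.175.

7.17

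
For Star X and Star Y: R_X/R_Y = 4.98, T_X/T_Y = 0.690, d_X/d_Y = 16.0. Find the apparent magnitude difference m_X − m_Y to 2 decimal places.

4.15

L_X/L_Y = (4.98)²(0.690)⁴ = 5.622.
F_X/F_Y = (L_X/L_Y)/(d_X/d_Y)² = 5.622/256.0 = 0.02196.
m_X − m_Y = −2.5 log₁₀(0.02196) = 4.15.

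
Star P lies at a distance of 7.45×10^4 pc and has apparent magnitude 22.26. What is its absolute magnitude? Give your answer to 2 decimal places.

M = m − 5 log₁₀(d/10 pc) = 22.26 − 5 log₁₀(7.45×10^4/10)
  = 22.26 − 5 × 3.872 = 22.26 − 19.36 = 2.90.

2.90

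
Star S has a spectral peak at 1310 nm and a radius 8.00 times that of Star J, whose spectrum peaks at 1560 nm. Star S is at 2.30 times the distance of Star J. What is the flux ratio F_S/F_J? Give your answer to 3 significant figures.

Wien's law: T_S/T_J = λ_J/λ_S = 1560/1310 = 1.191.
L_S/L_J = (R_S/R_J)²(T_S/T_J)⁴ = (8.00)²(1.191)⁴ = 128.7.
F_S/F_J = (L_S/L_J)/(d_S/d_J)² = 128.7/(2.30)² = 24.33.

24.3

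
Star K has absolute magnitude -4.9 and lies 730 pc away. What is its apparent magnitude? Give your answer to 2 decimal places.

m = M + 5 log₁₀(d/10 pc) = -4.9 + 5 log₁₀(730/10)
  = -4.9 + 5 × 1.863 = -4.9 + 9.32 = 4.42.

4.42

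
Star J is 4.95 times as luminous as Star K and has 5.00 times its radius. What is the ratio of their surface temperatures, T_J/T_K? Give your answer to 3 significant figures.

0.667

L ∝ R²T⁴ gives T ∝ (L/R²)^(1/4), so
T_J/T_K = (4.95 / 5.00²)^(1/4) = (0.1980)^(1/4) = 0.6671.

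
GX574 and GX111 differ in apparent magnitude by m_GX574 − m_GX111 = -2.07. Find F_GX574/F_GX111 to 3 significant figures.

F_GX574/F_GX111 = 10^(−(m_GX574 − m_GX111)/2.5) = 10^(2.07/2.5) = 10^0.828 = 6.730.

6.73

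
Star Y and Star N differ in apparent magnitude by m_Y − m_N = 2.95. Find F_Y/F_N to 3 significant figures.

F_Y/F_N = 10^(−(m_Y − m_N)/2.5) = 10^(-2.95/2.5) = 10^-1.180 = 0.06607.

0.0661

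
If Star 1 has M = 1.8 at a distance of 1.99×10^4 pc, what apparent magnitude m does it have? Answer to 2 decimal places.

18.29

m = M + 5 log₁₀(d/10 pc) = 1.8 + 5 log₁₀(1.99×10^4/10)
  = 1.8 + 5 × 3.299 = 1.8 + 16.49 = 18.29.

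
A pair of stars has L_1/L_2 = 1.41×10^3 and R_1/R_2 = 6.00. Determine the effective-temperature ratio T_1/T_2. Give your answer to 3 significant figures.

2.50

L ∝ R²T⁴ gives T ∝ (L/R²)^(1/4), so
T_1/T_2 = (1.41×10^3 / 6.00²)^(1/4) = (39.17)^(1/4) = 2.502.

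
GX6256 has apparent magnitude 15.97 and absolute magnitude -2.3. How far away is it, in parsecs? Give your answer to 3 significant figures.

4.51×10^4 pc

m − M = 5 log₁₀(d/10 pc)
15.97 − (-2.3) = 18.27 = 5 log₁₀(d/10)
d = 10 × 10^(18.27/5) = 10 × 10^3.654 = 4.508×10^4 pc.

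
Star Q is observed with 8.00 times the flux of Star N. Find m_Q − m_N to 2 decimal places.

m_Q − m_N = −2.5 log₁₀(F_Q/F_N) = −2.5 log₁₀(8.00) = −2.5 × (0.903) = -2.258.

-2.26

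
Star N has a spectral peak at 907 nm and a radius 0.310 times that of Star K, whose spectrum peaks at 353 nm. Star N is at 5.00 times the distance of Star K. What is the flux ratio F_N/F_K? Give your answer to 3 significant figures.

8.82×10^-5

Wien's law: T_N/T_K = λ_K/λ_N = 353/907 = 0.3892.
L_N/L_K = (R_N/R_K)²(T_N/T_K)⁴ = (0.310)²(0.3892)⁴ = 0.002205.
F_N/F_K = (L_N/L_K)/(d_N/d_K)² = 0.002205/(5.00)² = 8.820×10^-5.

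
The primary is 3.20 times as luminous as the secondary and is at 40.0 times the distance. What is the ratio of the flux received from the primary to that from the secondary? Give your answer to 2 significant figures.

0.0020

F = L/(4πd²), so F_p/F_s = (L_p/L_s) / (d_p/d_s)²
= 3.20 / (40.0)² = 3.20 / 1600 = 0.002000.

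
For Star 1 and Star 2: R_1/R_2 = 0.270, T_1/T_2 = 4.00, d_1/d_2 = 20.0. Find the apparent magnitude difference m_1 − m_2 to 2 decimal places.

L_1/L_2 = (0.270)²(4.00)⁴ = 18.66.
F_1/F_2 = (L_1/L_2)/(d_1/d_2)² = 18.66/400.0 = 0.04666.
m_1 − m_2 = −2.5 log₁₀(0.04666) = 3.33.

3.33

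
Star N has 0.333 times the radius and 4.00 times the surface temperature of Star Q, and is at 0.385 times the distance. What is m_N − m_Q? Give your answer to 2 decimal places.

-5.71

L_N/L_Q = (0.333)²(4.00)⁴ = 28.39.
F_N/F_Q = (L_N/L_Q)/(d_N/d_Q)² = 28.39/0.1482 = 191.5.
m_N − m_Q = −2.5 log₁₀(191.5) = -5.71.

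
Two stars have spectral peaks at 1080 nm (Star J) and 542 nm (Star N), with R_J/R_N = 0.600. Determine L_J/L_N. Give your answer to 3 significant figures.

0.0228

Wien's law gives T ∝ 1/λ_max, so T_J/T_N = λ_N/λ_J = 542/1080 = 0.5019.
Then L ∝ R²T⁴ gives L_J/L_N = (0.600)² × (0.5019)⁴ = 0.3600 × 0.06343 = 0.02284.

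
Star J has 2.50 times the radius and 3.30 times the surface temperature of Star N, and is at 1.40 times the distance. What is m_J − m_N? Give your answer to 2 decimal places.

-6.44

L_J/L_N = (2.50)²(3.30)⁴ = 741.2.
F_J/F_N = (L_J/L_N)/(d_J/d_N)² = 741.2/1.960 = 378.2.
m_J − m_N = −2.5 log₁₀(378.2) = -6.44.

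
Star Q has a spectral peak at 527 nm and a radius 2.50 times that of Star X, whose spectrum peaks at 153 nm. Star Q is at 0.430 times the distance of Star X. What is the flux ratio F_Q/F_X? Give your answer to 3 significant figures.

0.240

Wien's law: T_Q/T_X = λ_X/λ_Q = 153/527 = 0.2903.
L_Q/L_X = (R_Q/R_X)²(T_Q/T_X)⁴ = (2.50)²(0.2903)⁴ = 0.04440.
F_Q/F_X = (L_Q/L_X)/(d_Q/d_X)² = 0.04440/(0.430)² = 0.2401.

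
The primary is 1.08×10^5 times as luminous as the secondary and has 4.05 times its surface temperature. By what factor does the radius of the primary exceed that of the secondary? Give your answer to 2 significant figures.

L ∝ R²T⁴ gives R ∝ √L / T², so
R_p/R_s = √(1.08×10^5) / (4.05)² = 328.6 / 16.40 = 20.04.

20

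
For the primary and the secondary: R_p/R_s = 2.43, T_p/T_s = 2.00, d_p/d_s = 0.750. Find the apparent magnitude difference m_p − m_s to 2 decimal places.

-5.56

L_p/L_s = (2.43)²(2.00)⁴ = 94.48.
F_p/F_s = (L_p/L_s)/(d_p/d_s)² = 94.48/0.5625 = 168.0.
m_p − m_s = −2.5 log₁₀(168.0) = -5.56.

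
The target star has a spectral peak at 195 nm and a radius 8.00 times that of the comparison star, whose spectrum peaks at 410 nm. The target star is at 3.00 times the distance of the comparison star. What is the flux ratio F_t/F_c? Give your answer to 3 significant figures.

139

Wien's law: T_t/T_c = λ_c/λ_t = 410/195 = 2.103.
L_t/L_c = (R_t/R_c)²(T_t/T_c)⁴ = (8.00)²(2.103)⁴ = 1251.
F_t/F_c = (L_t/L_c)/(d_t/d_c)² = 1251/(3.00)² = 139.0.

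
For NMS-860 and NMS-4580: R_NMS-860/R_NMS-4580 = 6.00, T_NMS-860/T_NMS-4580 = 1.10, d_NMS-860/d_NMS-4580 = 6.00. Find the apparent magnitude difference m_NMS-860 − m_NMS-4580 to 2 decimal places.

-0.41

L_NMS-860/L_NMS-4580 = (6.00)²(1.10)⁴ = 52.71.
F_NMS-860/F_NMS-4580 = (L_NMS-860/L_NMS-4580)/(d_NMS-860/d_NMS-4580)² = 52.71/36.00 = 1.464.
m_NMS-860 − m_NMS-4580 = −2.5 log₁₀(1.464) = -0.41.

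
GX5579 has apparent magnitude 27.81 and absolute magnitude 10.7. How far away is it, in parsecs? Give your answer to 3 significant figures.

m − M = 5 log₁₀(d/10 pc)
27.81 − (10.7) = 17.11 = 5 log₁₀(d/10)
d = 10 × 10^(17.11/5) = 10 × 10^3.422 = 2.642×10^4 pc.

2.64×10^4 pc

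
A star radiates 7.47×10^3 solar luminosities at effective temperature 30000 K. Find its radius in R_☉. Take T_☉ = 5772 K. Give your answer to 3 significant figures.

R/R_☉ = √(L/L_☉) / (T/T_☉)² = √(7.47×10^3) / (5.198)²
       = 86.43 / 27.01 = 3.199.

3.20 R_☉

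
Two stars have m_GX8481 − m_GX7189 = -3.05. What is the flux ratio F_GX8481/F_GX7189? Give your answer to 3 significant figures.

F_GX8481/F_GX7189 = 10^(−(m_GX8481 − m_GX7189)/2.5) = 10^(3.05/2.5) = 10^1.220 = 16.60.

16.6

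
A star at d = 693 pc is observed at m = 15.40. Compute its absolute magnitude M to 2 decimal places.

M = m − 5 log₁₀(d/10 pc) = 15.40 − 5 log₁₀(693/10)
  = 15.40 − 5 × 1.841 = 15.40 − 9.20 = 6.20.

6.20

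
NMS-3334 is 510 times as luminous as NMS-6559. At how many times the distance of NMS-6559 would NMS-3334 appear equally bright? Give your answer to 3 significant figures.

Equal flux requires L_NMS-3334/d_NMS-3334² = L_NMS-6559/d_NMS-6559², so d_NMS-3334/d_NMS-6559 = √(L_NMS-3334/L_NMS-6559)
= √(510) = 22.58.

22.6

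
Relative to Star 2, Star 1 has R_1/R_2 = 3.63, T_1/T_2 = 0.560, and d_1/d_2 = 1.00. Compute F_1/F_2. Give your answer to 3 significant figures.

1.30

L_1/L_2 = (R_1/R_2)²(T_1/T_2)⁴ = (3.63)² × (0.560)⁴ = 1.296.
F_1/F_2 = (L_1/L_2)/(d_1/d_2)² = 1.296 / (1.00)² = 1.296.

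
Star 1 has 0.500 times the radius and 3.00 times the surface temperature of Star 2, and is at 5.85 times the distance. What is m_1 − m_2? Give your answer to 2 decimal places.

0.57

L_1/L_2 = (0.500)²(3.00)⁴ = 20.25.
F_1/F_2 = (L_1/L_2)/(d_1/d_2)² = 20.25/34.22 = 0.5917.
m_1 − m_2 = −2.5 log₁₀(0.5917) = 0.57.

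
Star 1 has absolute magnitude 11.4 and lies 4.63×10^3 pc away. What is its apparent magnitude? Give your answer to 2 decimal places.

m = M + 5 log₁₀(d/10 pc) = 11.4 + 5 log₁₀(4.63×10^3/10)
  = 11.4 + 5 × 2.666 = 11.4 + 13.33 = 24.73.

24.73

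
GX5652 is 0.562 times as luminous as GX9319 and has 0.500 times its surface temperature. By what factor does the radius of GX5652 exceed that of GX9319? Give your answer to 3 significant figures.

L ∝ R²T⁴ gives R ∝ √L / T², so
R_GX5652/R_GX9319 = √(0.562) / (0.500)² = 0.7497 / 0.2500 = 2.999.

3.00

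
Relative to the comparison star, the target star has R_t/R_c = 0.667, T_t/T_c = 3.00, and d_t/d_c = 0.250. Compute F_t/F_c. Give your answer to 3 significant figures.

577

L_t/L_c = (R_t/R_c)²(T_t/T_c)⁴ = (0.667)² × (3.00)⁴ = 36.04.
F_t/F_c = (L_t/L_c)/(d_t/d_c)² = 36.04 / (0.250)² = 576.6.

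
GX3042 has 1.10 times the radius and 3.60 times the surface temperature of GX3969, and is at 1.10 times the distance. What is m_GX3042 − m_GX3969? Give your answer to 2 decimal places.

-5.56

L_GX3042/L_GX3969 = (1.10)²(3.60)⁴ = 203.2.
F_GX3042/F_GX3969 = (L_GX3042/L_GX3969)/(d_GX3042/d_GX3969)² = 203.2/1.210 = 168.0.
m_GX3042 − m_GX3969 = −2.5 log₁₀(168.0) = -5.56.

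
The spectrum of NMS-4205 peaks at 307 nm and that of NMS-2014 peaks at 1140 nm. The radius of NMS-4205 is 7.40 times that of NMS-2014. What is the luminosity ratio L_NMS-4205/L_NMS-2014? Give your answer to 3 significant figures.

1.04×10^4

Wien's law gives T ∝ 1/λ_max, so T_NMS-4205/T_NMS-2014 = λ_NMS-2014/λ_NMS-4205 = 1140/307 = 3.713.
Then L ∝ R²T⁴ gives L_NMS-4205/L_NMS-2014 = (7.40)² × (3.713)⁴ = 54.76 × 190.1 = 1.041×10^4.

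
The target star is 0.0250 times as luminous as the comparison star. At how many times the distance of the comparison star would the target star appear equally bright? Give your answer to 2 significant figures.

0.16

Equal flux requires L_t/d_t² = L_c/d_c², so d_t/d_c = √(L_t/L_c)
= √(0.0250) = 0.1581.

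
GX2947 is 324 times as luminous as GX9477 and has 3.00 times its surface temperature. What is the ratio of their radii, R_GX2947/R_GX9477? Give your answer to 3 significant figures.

2.00

L ∝ R²T⁴ gives R ∝ √L / T², so
R_GX2947/R_GX9477 = √(324) / (3.00)² = 18.00 / 9.000 = 2.000.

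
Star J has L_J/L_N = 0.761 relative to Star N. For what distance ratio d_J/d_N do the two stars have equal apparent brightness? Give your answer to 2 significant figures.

Equal flux requires L_J/d_J² = L_N/d_N², so d_J/d_N = √(L_J/L_N)
= √(0.761) = 0.8724.

0.87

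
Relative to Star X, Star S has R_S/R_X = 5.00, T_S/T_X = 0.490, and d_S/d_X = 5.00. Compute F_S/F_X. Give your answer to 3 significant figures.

0.0576

L_S/L_X = (R_S/R_X)²(T_S/T_X)⁴ = (5.00)² × (0.490)⁴ = 1.441.
F_S/F_X = (L_S/L_X)/(d_S/d_X)² = 1.441 / (5.00)² = 0.05765.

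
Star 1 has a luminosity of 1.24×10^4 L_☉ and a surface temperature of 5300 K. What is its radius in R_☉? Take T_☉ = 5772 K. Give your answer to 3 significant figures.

132 R_☉

R/R_☉ = √(L/L_☉) / (T/T_☉)² = √(1.24×10^4) / (0.9182)²
       = 111.4 / 0.8431 = 132.1.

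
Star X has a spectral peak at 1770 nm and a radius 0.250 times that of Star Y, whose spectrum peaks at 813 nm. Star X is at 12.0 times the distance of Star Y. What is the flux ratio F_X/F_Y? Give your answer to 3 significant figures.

Wien's law: T_X/T_Y = λ_Y/λ_X = 813/1770 = 0.4593.
L_X/L_Y = (R_X/R_Y)²(T_X/T_Y)⁴ = (0.250)²(0.4593)⁴ = 0.002782.
F_X/F_Y = (L_X/L_Y)/(d_X/d_Y)² = 0.002782/(12.0)² = 1.932×10^-5.

1.93×10^-5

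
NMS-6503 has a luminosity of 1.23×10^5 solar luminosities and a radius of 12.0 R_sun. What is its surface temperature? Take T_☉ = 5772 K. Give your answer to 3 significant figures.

3.12×10^4 K

T/T_☉ = (L/L_☉)^(1/4) / (R/R_☉)^(1/2)
T = 5772 × (1.23×10^5)^(1/4) / √(12.0) = 5772 × 18.73 / 3.464 = 3.120×10^4 K.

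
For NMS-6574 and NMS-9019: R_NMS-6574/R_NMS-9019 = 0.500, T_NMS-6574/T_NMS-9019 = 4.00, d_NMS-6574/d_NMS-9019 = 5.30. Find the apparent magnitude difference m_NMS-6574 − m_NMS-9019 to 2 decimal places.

L_NMS-6574/L_NMS-9019 = (0.500)²(4.00)⁴ = 64.00.
F_NMS-6574/F_NMS-9019 = (L_NMS-6574/L_NMS-9019)/(d_NMS-6574/d_NMS-9019)² = 64.00/28.09 = 2.278.
m_NMS-6574 − m_NMS-9019 = −2.5 log₁₀(2.278) = -0.89.

-0.89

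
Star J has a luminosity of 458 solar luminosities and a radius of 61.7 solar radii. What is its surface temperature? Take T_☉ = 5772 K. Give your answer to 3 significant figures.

3.40×10^3 K

T/T_☉ = (L/L_☉)^(1/4) / (R/R_☉)^(1/2)
T = 5772 × (458)^(1/4) / √(61.7) = 5772 × 4.626 / 7.855 = 3399 K.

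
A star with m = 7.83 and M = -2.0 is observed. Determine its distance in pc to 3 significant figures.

925 pc

m − M = 5 log₁₀(d/10 pc)
7.83 − (-2.0) = 9.83 = 5 log₁₀(d/10)
d = 10 × 10^(9.83/5) = 10 × 10^1.966 = 924.7 pc.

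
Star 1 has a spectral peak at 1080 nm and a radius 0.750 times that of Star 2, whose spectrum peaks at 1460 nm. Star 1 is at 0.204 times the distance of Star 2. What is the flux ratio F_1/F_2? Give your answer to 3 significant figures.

Wien's law: T_1/T_2 = λ_2/λ_1 = 1460/1080 = 1.352.
L_1/L_2 = (R_1/R_2)²(T_1/T_2)⁴ = (0.750)²(1.352)⁴ = 1.879.
F_1/F_2 = (L_1/L_2)/(d_1/d_2)² = 1.879/(0.204)² = 45.14.

45.1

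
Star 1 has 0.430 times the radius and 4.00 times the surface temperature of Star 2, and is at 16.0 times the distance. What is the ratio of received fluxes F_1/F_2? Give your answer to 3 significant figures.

L_1/L_2 = (R_1/R_2)²(T_1/T_2)⁴ = (0.430)² × (4.00)⁴ = 47.33.
F_1/F_2 = (L_1/L_2)/(d_1/d_2)² = 47.33 / (16.0)² = 0.1849.

0.185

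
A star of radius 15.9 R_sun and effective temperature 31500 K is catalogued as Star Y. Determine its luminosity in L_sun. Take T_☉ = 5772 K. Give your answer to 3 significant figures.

2.24×10^5 L_sun

L/L_☉ = (R/R_☉)² (T/T_☉)⁴ = (15.9)² × (31500/5772)⁴
       = 252.8 × (5.457)⁴ = 252.8 × 887.0 = 2.242×10^5.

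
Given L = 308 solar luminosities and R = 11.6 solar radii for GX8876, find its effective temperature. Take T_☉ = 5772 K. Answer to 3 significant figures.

T/T_☉ = (L/L_☉)^(1/4) / (R/R_☉)^(1/2)
T = 5772 × (308)^(1/4) / √(11.6) = 5772 × 4.189 / 3.406 = 7100 K.

7.10×10^3 K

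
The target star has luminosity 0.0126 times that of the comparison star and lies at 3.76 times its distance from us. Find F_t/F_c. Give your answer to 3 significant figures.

8.91×10^-4

F = L/(4πd²), so F_t/F_c = (L_t/L_c) / (d_t/d_c)²
= 0.0126 / (3.76)² = 0.0126 / 14.14 = 8.912×10^-4.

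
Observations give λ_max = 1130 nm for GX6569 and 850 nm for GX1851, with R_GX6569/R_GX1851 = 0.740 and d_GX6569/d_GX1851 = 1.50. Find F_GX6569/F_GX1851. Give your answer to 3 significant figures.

0.0779

Wien's law: T_GX6569/T_GX1851 = λ_GX1851/λ_GX6569 = 850/1130 = 0.7522.
L_GX6569/L_GX1851 = (R_GX6569/R_GX1851)²(T_GX6569/T_GX1851)⁴ = (0.740)²(0.7522)⁴ = 0.1753.
F_GX6569/F_GX1851 = (L_GX6569/L_GX1851)/(d_GX6569/d_GX1851)² = 0.1753/(1.50)² = 0.07792.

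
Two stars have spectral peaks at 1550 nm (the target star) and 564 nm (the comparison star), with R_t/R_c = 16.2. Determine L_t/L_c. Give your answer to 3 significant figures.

4.60

Wien's law gives T ∝ 1/λ_max, so T_t/T_c = λ_c/λ_t = 564/1550 = 0.3639.
Then L ∝ R²T⁴ gives L_t/L_c = (16.2)² × (0.3639)⁴ = 262.4 × 0.01753 = 4.601.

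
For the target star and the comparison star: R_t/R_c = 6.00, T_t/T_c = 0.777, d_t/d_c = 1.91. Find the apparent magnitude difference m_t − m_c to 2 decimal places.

L_t/L_c = (6.00)²(0.777)⁴ = 13.12.
F_t/F_c = (L_t/L_c)/(d_t/d_c)² = 13.12/3.648 = 3.597.
m_t − m_c = −2.5 log₁₀(3.597) = -1.39.

-1.39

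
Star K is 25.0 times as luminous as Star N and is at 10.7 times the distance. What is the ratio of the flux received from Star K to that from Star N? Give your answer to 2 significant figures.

F = L/(4πd²), so F_K/F_N = (L_K/L_N) / (d_K/d_N)²
= 25.0 / (10.7)² = 25.0 / 114.5 = 0.2184.

0.22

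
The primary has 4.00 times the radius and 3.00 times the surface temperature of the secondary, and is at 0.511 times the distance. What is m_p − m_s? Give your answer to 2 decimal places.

-9.24

L_p/L_s = (4.00)²(3.00)⁴ = 1296.
F_p/F_s = (L_p/L_s)/(d_p/d_s)² = 1296/0.2611 = 4963.
m_p − m_s = −2.5 log₁₀(4963) = -9.24.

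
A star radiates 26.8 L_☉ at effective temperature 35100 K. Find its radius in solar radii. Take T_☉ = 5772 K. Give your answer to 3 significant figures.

0.140 solar radii

R/R_☉ = √(L/L_☉) / (T/T_☉)² = √(26.8) / (6.081)²
       = 5.177 / 36.98 = 0.1400.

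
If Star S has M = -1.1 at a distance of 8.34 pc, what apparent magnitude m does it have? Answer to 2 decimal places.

-1.49

m = M + 5 log₁₀(d/10 pc) = -1.1 + 5 log₁₀(8.34/10)
  = -1.1 + 5 × -0.079 = -1.1 + -0.39 = -1.49.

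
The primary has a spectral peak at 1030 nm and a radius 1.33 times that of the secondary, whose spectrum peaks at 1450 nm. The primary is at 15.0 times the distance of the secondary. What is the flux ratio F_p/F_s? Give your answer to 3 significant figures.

0.0309

Wien's law: T_p/T_s = λ_s/λ_p = 1450/1030 = 1.408.
L_p/L_s = (R_p/R_s)²(T_p/T_s)⁴ = (1.33)²(1.408)⁴ = 6.947.
F_p/F_s = (L_p/L_s)/(d_p/d_s)² = 6.947/(15.0)² = 0.03088.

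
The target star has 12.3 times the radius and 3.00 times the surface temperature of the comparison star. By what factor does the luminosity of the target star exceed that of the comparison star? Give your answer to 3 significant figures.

From the Stefan–Boltzmann law, L ∝ R²T⁴, so
L_t/L_c = (R_t/R_c)² (T_t/T_c)⁴ = (12.3)² × (3.00)⁴ = 151.3 × 81.00 = 1.225×10^4.

1.23×10^4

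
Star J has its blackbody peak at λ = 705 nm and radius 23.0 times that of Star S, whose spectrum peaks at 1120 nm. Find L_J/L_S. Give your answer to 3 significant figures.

3.37×10^3

Wien's law gives T ∝ 1/λ_max, so T_J/T_S = λ_S/λ_J = 1120/705 = 1.589.
Then L ∝ R²T⁴ gives L_J/L_S = (23.0)² × (1.589)⁴ = 529.0 × 6.370 = 3370.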